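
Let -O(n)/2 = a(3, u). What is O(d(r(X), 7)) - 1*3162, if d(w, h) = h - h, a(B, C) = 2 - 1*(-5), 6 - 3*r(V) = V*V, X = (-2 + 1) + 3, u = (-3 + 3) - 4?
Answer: -3176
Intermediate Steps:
u = -4 (u = 0 - 4 = -4)
X = 2 (X = -1 + 3 = 2)
r(V) = 2 - V²/3 (r(V) = 2 - V*V/3 = 2 - V²/3)
a(B, C) = 7 (a(B, C) = 2 + 5 = 7)
d(w, h) = 0
O(n) = -14 (O(n) = -2*7 = -14)
O(d(r(X), 7)) - 1*3162 = -14 - 1*3162 = -14 - 3162 = -3176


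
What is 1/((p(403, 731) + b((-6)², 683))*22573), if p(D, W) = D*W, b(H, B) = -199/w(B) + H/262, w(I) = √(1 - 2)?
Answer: 5055512831/33618421842282274826 - 3415039*I/33618421842282274826 ≈ 1.5038e-10 - 1.0158e-13*I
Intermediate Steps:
w(I) = I (w(I) = √(-1) = I)
b(H, B) = 199*I + H/262 (b(H, B) = -199*(-I) + H/262 = -(-199)*I + H*(1/262) = 199*I + H/262)
1/((p(403, 731) + b((-6)², 683))*22573) = 1/((403*731 + (199*I + (1/262)*(-6)²))*22573) = (1/22573)/(294593 + (199*I + (1/262)*36)) = (1/22573)/(294593 + (199*I + 18/131)) = (1/22573)/(294593 + (18/131 + 199*I)) = (1/22573)/(38591701/131 + 199*I) = (17161*(38591701/131 - 199*I)/1489320065666162)*(1/22573) = 17161*(38591701/131 - 199*I)/33618421842282274826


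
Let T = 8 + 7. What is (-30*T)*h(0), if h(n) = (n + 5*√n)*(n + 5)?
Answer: 0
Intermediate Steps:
T = 15
h(n) = (5 + n)*(n + 5*√n) (h(n) = (n + 5*√n)*(5 + n) = (5 + n)*(n + 5*√n))
(-30*T)*h(0) = (-30*15)*(0² + 5*0 + 5*0^(3/2) + 25*√0) = -450*(0 + 0 + 5*0 + 25*0) = -450*(0 + 0 + 0 + 0) = -450*0 = 0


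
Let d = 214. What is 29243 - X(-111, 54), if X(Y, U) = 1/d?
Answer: 6258001/214 ≈ 29243.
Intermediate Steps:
X(Y, U) = 1/214
29243 - X(-111, 54) = 29243 - 1*1/214 = 29243 - 1/214 = 6258001/214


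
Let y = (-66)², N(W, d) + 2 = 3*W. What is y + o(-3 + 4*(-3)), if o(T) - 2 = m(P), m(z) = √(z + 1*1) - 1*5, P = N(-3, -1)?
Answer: 4353 + I*√10 ≈ 4353.0 + 3.1623*I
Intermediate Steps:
N(W, d) = -2 + 3*W
P = -11 (P = -2 + 3*(-3) = -2 - 9 = -11)
m(z) = -5 + √(1 + z) (m(z) = √(z + 1) - 5 = √(1 + z) - 5 = -5 + √(1 + z))
o(T) = -3 + I*√10 (o(T) = 2 + (-5 + √(1 - 11)) = 2 + (-5 + √(-10)) = 2 + (-5 + I*√10) = -3 + I*√10)
y = 4356
y + o(-3 + 4*(-3)) = 4356 + (-3 + I*√10) = 4353 + I*√10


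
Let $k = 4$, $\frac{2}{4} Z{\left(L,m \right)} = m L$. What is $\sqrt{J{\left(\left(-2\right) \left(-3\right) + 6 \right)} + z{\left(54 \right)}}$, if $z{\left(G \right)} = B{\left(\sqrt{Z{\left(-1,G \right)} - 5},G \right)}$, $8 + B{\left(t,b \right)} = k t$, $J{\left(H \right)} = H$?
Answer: $2 \sqrt{1 + i \sqrt{113}} \approx 4.8326 + 4.3993 i$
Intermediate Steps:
$Z{\left(L,m \right)} = 2 L m$ ($Z{\left(L,m \right)} = 2 m L = 2 L m$)
$B{\left(t,b \right)} = -8 + 4 t$
$z{\left(G \right)} = -8 + 4 \sqrt{-5 - 2 G}$ ($z{\left(G \right)} = -8 + 4 \sqrt{2 \left(-1\right) G - 5} = -8 + 4 \sqrt{- 2 G - 5} = -8 + 4 \sqrt{-5 - 2 G}$)
$\sqrt{J{\left(\left(-2\right) \left(-3\right) + 6 \right)} + z{\left(54 \right)}} = \sqrt{\left(\left(-2\right) \left(-3\right) + 6\right) - \left(8 - 4 \sqrt{-5 - 108}\right)} = \sqrt{\left(6 + 6\right) - \left(8 - 4 \sqrt{-5 - 108}\right)} = \sqrt{12 - \left(8 - 4 \sqrt{-113}\right)} = \sqrt{12 - \left(8 - 4 i \sqrt{113}\right)} = \sqrt{4 + 4 i \sqrt{113}}$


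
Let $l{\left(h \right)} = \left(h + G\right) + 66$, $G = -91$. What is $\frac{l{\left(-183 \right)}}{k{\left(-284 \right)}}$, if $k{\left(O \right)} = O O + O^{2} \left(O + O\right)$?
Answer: $\frac{13}{2858247} \approx 4.5482 \cdot 10^{-6}$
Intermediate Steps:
$l{\left(h \right)} = -25 + h$ ($l{\left(h \right)} = \left(h - 91\right) + 66 = \left(-91 + h\right) + 66 = -25 + h$)
$k{\left(O \right)} = O^{2} + 2 O^{3}$ ($k{\left(O \right)} = O^{2} + O^{2} \cdot 2 O = O^{2} + 2 O^{3}$)
$\frac{l{\left(-183 \right)}}{k{\left(-284 \right)}} = \frac{-25 - 183}{\left(-284\right)^{2} \left(1 + 2 \left(-284\right)\right)} = - \frac{208}{80656 \left(1 - 568\right)} = - \frac{208}{80656 \left(-567\right)} = - \frac{208}{-45731952} = \left(-208\right) \left(- \frac{1}{45731952}\right) = \frac{13}{2858247}$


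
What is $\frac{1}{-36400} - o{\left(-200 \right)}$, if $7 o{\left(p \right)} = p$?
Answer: $\frac{1039999}{36400} \approx 28.571$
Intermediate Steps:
$o{\left(p \right)} = \frac{p}{7}$
$\frac{1}{-36400} - o{\left(-200 \right)} = \frac{1}{-36400} - \frac{1}{7} \left(-200\right) = - \frac{1}{36400} - - \frac{200}{7} = - \frac{1}{36400} + \frac{200}{7} = \frac{1039999}{36400}$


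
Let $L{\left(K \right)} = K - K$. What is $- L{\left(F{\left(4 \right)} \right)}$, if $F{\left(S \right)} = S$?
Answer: $0$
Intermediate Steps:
$L{\left(K \right)} = 0$
$- L{\left(F{\left(4 \right)} \right)} = \left(-1\right) 0 = 0$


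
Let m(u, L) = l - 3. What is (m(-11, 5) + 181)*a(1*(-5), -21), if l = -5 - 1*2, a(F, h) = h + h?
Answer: -7182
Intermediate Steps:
a(F, h) = 2*h
l = -7 (l = -5 - 2 = -7)
m(u, L) = -10 (m(u, L) = -7 - 3 = -10)
(m(-11, 5) + 181)*a(1*(-5), -21) = (-10 + 181)*(2*(-21)) = 171*(-42) = -7182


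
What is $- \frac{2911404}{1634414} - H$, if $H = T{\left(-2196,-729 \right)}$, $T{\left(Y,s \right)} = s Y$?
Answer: $- \frac{1308255066690}{817207} \approx -1.6009 \cdot 10^{6}$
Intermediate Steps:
$T{\left(Y,s \right)} = Y s$
$H = 1600884$ ($H = \left(-2196\right) \left(-729\right) = 1600884$)
$- \frac{2911404}{1634414} - H = - \frac{2911404}{1634414} - 1600884 = \left(-2911404\right) \frac{1}{1634414} - 1600884 = - \frac{1455702}{817207} - 1600884 = - \frac{1308255066690}{817207}$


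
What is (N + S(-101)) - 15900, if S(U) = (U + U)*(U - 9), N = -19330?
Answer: -13010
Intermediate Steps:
S(U) = 2*U*(-9 + U) (S(U) = (2*U)*(-9 + U) = 2*U*(-9 + U))
(N + S(-101)) - 15900 = (-19330 + 2*(-101)*(-9 - 101)) - 15900 = (-19330 + 2*(-101)*(-110)) - 15900 = (-19330 + 22220) - 15900 = 2890 - 15900 = -13010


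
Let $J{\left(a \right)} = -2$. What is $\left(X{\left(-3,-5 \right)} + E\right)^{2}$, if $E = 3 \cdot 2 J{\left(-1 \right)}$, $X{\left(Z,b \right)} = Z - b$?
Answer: $100$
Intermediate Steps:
$E = -12$ ($E = 3 \cdot 2 \left(-2\right) = 6 \left(-2\right) = -12$)
$\left(X{\left(-3,-5 \right)} + E\right)^{2} = \left(\left(-3 - -5\right) - 12\right)^{2} = \left(\left(-3 + 5\right) - 12\right)^{2} = \left(2 - 12\right)^{2} = \left(-10\right)^{2} = 100$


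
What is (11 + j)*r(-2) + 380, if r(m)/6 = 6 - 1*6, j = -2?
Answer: 380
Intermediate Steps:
r(m) = 0 (r(m) = 6*(6 - 1*6) = 6*(6 - 6) = 6*0 = 0)
(11 + j)*r(-2) + 380 = (11 - 2)*0 + 380 = 9*0 + 380 = 0 + 380 = 380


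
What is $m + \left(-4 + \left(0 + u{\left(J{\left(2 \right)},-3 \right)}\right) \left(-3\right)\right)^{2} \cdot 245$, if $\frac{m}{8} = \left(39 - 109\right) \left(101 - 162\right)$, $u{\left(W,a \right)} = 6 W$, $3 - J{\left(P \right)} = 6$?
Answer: $646660$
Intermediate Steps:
$J{\left(P \right)} = -3$ ($J{\left(P \right)} = 3 - 6 = -3$)
$m = 34160$ ($m = 8 \left(39 - 109\right) \left(101 - 162\right) = 8 \left(\left(-70\right) \left(-61\right)\right) = 8 \cdot 4270 = 34160$)
$m + \left(-4 + \left(0 + u{\left(J{\left(2 \right)},-3 \right)}\right) \left(-3\right)\right)^{2} \cdot 245 = 34160 + \left(-4 + \left(0 + 6 \left(-3\right)\right) \left(-3\right)\right)^{2} \cdot 245 = 34160 + \left(-4 + \left(0 - 18\right) \left(-3\right)\right)^{2} \cdot 245 = 34160 + \left(-4 - -54\right)^{2} \cdot 245 = 34160 + \left(-4 + 54\right)^{2} \cdot 245 = 34160 + 50^{2} \cdot 245 = 34160 + 2500 \cdot 245 = 34160 + 612500 = 646660$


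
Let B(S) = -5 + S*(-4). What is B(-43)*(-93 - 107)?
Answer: -33400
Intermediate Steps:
B(S) = -5 - 4*S
B(-43)*(-93 - 107) = (-5 - 4*(-43))*(-93 - 107) = (-5 + 172)*(-200) = 167*(-200) = -33400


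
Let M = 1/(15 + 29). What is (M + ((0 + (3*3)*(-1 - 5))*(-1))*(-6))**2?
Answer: 203205025/1936 ≈ 1.0496e+5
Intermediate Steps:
M = 1/44 ≈ 0.022727
(M + ((0 + (3*3)*(-1 - 5))*(-1))*(-6))**2 = (1/44 + ((0 + (3*3)*(-1 - 5))*(-1))*(-6))**2 = (1/44 + ((0 + 9*(-6))*(-1))*(-6))**2 = (1/44 + ((0 - 54)*(-1))*(-6))**2 = (1/44 - 54*(-1)*(-6))**2 = (1/44 + 54*(-6))**2 = (1/44 - 324)**2 = (-14255/44)**2 = 203205025/1936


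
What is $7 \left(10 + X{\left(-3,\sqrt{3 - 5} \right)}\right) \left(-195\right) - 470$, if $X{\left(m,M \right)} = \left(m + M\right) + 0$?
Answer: $-10025 - 1365 i \sqrt{2} \approx -10025.0 - 1930.4 i$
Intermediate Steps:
$X{\left(m,M \right)} = M + m$ ($X{\left(m,M \right)} = \left(M + m\right) + 0 = M + m$)
$7 \left(10 + X{\left(-3,\sqrt{3 - 5} \right)}\right) \left(-195\right) - 470 = 7 \left(10 - \left(3 - \sqrt{3 - 5}\right)\right) \left(-195\right) - 470 = 7 \left(10 - \left(3 - \sqrt{-2}\right)\right) \left(-195\right) - 470 = 7 \left(10 - \left(3 - i \sqrt{2}\right)\right) \left(-195\right) - 470 = 7 \left(7 + i \sqrt{2}\right) \left(-195\right) - 470 = \left(49 + 7 i \sqrt{2}\right) \left(-195\right) - 470 = \left(-9555 - 1365 i \sqrt{2}\right) - 470 = -10025 - 1365 i \sqrt{2}$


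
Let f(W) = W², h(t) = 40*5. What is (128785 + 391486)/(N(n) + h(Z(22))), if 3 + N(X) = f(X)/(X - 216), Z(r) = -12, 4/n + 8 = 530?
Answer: 3827533334697/1449290977 ≈ 2641.0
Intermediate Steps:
n = 2/261 (n = 4/(-8 + 530) = 4/522 = 4*(1/522) = 2/261 ≈ 0.0076628)
h(t) = 200
N(X) = -3 + X²/(-216 + X) (N(X) = -3 + X²/(X - 216) = -3 + X²/(-216 + X))
(128785 + 391486)/(N(n) + h(Z(22))) = (128785 + 391486)/((648 + (2/261)² - 3*2/261)/(-216 + 2/261) + 200) = 520271/((648 + 4/68121 - 2/87)/(-56374/261) + 200) = 520271/(-261/56374*44140846/68121 + 200) = 520271/(-22070423/7356807 + 200) = 520271/(1449290977/7356807) = 520271*(7356807/1449290977) = 3827533334697/1449290977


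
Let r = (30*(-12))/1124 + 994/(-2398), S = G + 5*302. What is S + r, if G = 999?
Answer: 845082204/336919 ≈ 2508.3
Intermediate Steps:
S = 2509 (S = 999 + 5*302 = 999 + 1510 = 2509)
r = -247567/336919 (r = -360*1/1124 + 994*(-1/2398) = -90/281 - 497/1199 = -247567/336919 ≈ -0.73480)
S + r = 2509 - 247567/336919 = 845082204/336919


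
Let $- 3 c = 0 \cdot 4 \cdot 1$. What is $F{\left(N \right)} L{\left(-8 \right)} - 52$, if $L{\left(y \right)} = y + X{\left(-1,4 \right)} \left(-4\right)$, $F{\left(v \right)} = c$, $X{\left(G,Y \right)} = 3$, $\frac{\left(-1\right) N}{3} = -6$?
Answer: $-52$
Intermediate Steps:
$N = 18$ ($N = \left(-3\right) \left(-6\right) = 18$)
$c = 0$ ($c = - \frac{0 \cdot 4 \cdot 1}{3} = - \frac{0 \cdot 1}{3} = \left(- \frac{1}{3}\right) 0 = 0$)
$F{\left(v \right)} = 0$
$L{\left(y \right)} = -12 + y$ ($L{\left(y \right)} = y + 3 \left(-4\right) = y - 12 = -12 + y$)
$F{\left(N \right)} L{\left(-8 \right)} - 52 = 0 \left(-12 - 8\right) - 52 = 0 \left(-20\right) - 52 = 0 - 52 = -52$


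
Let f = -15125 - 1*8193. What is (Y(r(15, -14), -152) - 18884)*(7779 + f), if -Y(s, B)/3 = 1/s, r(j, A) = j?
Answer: 1467207919/5 ≈ 2.9344e+8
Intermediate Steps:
Y(s, B) = -3/s
f = -23318 (f = -15125 - 8193 = -23318)
(Y(r(15, -14), -152) - 18884)*(7779 + f) = (-3/15 - 18884)*(7779 - 23318) = (-3*1/15 - 18884)*(-15539) = (-⅕ - 18884)*(-15539) = -94421/5*(-15539) = 1467207919/5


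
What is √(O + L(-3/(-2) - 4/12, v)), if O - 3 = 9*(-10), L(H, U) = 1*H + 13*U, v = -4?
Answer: I*√4962/6 ≈ 11.74*I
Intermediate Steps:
L(H, U) = H + 13*U
O = -87 (O = 3 + 9*(-10) = 3 - 90 = -87)
√(O + L(-3/(-2) - 4/12, v)) = √(-87 + ((-3/(-2) - 4/12) + 13*(-4))) = √(-87 + ((-3*(-½) - 4*1/12) - 52)) = √(-87 + ((3/2 - ⅓) - 52)) = √(-87 + (7/6 - 52)) = √(-87 - 305/6) = √(-827/6) = I*√4962/6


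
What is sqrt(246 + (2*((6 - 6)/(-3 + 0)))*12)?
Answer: sqrt(246) ≈ 15.684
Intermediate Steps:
sqrt(246 + (2*((6 - 6)/(-3 + 0)))*12) = sqrt(246 + (2*(0/(-3)))*12) = sqrt(246 + (2*(0*(-1/3)))*12) = sqrt(246 + (2*0)*12) = sqrt(246 + 0*12) = sqrt(246 + 0) = sqrt(246)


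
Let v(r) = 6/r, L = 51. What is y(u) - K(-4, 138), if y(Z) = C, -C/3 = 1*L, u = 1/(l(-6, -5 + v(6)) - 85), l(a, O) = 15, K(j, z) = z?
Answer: -291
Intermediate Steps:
u = -1/70 (u = 1/(15 - 85) = 1/(-70) = -1/70 ≈ -0.014286)
C = -153 (C = -3*51 = -153)
y(Z) = -153
y(u) - K(-4, 138) = -153 - 1*138 = -153 - 138 = -291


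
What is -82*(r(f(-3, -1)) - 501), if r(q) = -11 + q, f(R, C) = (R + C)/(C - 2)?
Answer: 125624/3 ≈ 41875.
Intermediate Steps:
f(R, C) = (C + R)/(-2 + C)
-82*(r(f(-3, -1)) - 501) = -82*((-11 + (-1 - 3)/(-2 - 1)) - 501) = -82*((-11 - 4/(-3)) - 501) = -82*((-11 - ⅓*(-4)) - 501) = -82*((-11 + 4/3) - 501) = -82*(-29/3 - 501) = -82*(-1532/3) = 125624/3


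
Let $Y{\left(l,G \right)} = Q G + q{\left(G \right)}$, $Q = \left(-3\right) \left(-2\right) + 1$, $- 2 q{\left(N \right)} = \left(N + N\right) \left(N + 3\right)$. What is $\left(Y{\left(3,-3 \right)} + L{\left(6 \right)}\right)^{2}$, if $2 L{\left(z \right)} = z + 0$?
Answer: $324$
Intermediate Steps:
$q{\left(N \right)} = - N \left(3 + N\right)$ ($q{\left(N \right)} = - \frac{\left(N + N\right) \left(N + 3\right)}{2} = - \frac{2 N \left(3 + N\right)}{2} = - N \left(3 + N\right)$)
$Q = 7$ ($Q = 6 + 1 = 7$)
$Y{\left(l,G \right)} = 7 G - G \left(3 + G\right)$
$L{\left(z \right)} = \frac{z}{2}$ ($L{\left(z \right)} = \frac{z + 0}{2} = \frac{z}{2}$)
$\left(Y{\left(3,-3 \right)} + L{\left(6 \right)}\right)^{2} = \left(- 3 \left(4 - -3\right) + \frac{1}{2} \cdot 6\right)^{2} = \left(- 3 \left(4 + 3\right) + 3\right)^{2} = \left(\left(-3\right) 7 + 3\right)^{2} = \left(-21 + 3\right)^{2} = \left(-18\right)^{2} = 324$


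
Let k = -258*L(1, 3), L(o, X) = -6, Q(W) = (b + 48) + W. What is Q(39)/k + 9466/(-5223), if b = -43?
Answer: -1201963/673767 ≈ -1.7839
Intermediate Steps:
Q(W) = 5 + W (Q(W) = (-43 + 48) + W = 5 + W)
k = 1548 (k = -258*(-6) = 1548)
Q(39)/k + 9466/(-5223) = (5 + 39)/1548 + 9466/(-5223) = 44*(1/1548) + 9466*(-1/5223) = 11/387 - 9466/5223 = -1201963/673767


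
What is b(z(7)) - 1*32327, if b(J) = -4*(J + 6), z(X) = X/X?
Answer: -32355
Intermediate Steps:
z(X) = 1
b(J) = -24 - 4*J (b(J) = -4*(6 + J) = -24 - 4*J)
b(z(7)) - 1*32327 = (-24 - 4*1) - 1*32327 = (-24 - 4) - 32327 = -28 - 32327 = -32355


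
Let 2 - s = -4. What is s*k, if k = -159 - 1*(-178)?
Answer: 114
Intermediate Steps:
s = 6 (s = 2 - 1*(-4) = 2 + 4 = 6)
k = 19 (k = -159 + 178 = 19)
s*k = 6*19 = 114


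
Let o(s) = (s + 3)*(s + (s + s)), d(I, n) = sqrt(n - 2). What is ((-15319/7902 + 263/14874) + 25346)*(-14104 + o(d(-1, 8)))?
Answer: -3496614507755434/9794529 + 248233317319*sqrt(6)/1088281 ≈ -3.5644e+8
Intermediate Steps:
d(I, n) = sqrt(-2 + n)
o(s) = 3*s*(3 + s) (o(s) = (3 + s)*(s + 2*s) = (3 + s)*(3*s) = 3*s*(3 + s))
((-15319/7902 + 263/14874) + 25346)*(-14104 + o(d(-1, 8))) = ((-15319/7902 + 263/14874) + 25346)*(-14104 + 3*sqrt(-2 + 8)*(3 + sqrt(-2 + 8))) = ((-15319*1/7902 + 263*(1/14874)) + 25346)*(-14104 + 3*sqrt(6)*(3 + sqrt(6))) = ((-15319/7902 + 263/14874) + 25346)*(-14104 + 3*sqrt(6)*(3 + sqrt(6))) = (-18814715/9794529 + 25346)*(-14104 + 3*sqrt(6)*(3 + sqrt(6))) = 248233317319*(-14104 + 3*sqrt(6)*(3 + sqrt(6)))/9794529 = -3501082707467176/9794529 + 248233317319*sqrt(6)*(3 + sqrt(6))/3264843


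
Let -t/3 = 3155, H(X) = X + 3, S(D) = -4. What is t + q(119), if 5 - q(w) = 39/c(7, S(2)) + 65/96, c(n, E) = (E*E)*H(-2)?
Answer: -908459/96 ≈ -9463.1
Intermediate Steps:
H(X) = 3 + X
c(n, E) = E² (c(n, E) = (E*E)*(3 - 2) = E²*1 = E²)
q(w) = 181/96 (q(w) = 5 - (39/((-4)²) + 65/96) = 5 - (39/16 + 65*(1/96)) = 5 - (39*(1/16) + 65/96) = 5 - (39/16 + 65/96) = 5 - 1*299/96 = 5 - 299/96 = 181/96)
t = -9465 (t = -3*3155 = -9465)
t + q(119) = -9465 + 181/96 = -908459/96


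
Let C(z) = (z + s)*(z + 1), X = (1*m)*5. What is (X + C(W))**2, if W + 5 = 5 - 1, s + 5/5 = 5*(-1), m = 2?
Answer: 100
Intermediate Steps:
s = -6 (s = -1 + 5*(-1) = -1 - 5 = -6)
X = 10 (X = (1*2)*5 = 2*5 = 10)
W = -1 (W = -5 + (5 - 1) = -5 + 4 = -1)
C(z) = (1 + z)*(-6 + z) (C(z) = (z - 6)*(z + 1) = (-6 + z)*(1 + z) = (1 + z)*(-6 + z))
(X + C(W))**2 = (10 + (-6 + (-1)**2 - 5*(-1)))**2 = (10 + (-6 + 1 + 5))**2 = (10 + 0)**2 = 10**2 = 100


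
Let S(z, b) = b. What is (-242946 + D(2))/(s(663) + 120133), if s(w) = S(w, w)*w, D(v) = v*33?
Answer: -11040/25441 ≈ -0.43395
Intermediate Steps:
D(v) = 33*v
s(w) = w**2 (s(w) = w*w = w**2)
(-242946 + D(2))/(s(663) + 120133) = (-242946 + 33*2)/(663**2 + 120133) = (-242946 + 66)/(439569 + 120133) = -242880/559702 = -242880*1/559702 = -11040/25441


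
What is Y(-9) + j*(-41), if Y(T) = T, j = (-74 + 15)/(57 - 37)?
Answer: 2239/20 ≈ 111.95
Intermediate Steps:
j = -59/20 ≈ -2.9500
Y(-9) + j*(-41) = -9 - 59/20*(-41) = -9 + 2419/20 = 2239/20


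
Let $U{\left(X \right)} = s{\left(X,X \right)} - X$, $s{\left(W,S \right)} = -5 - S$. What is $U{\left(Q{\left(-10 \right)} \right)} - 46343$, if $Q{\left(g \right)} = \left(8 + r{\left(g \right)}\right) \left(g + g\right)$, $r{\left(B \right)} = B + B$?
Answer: $-46828$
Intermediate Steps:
$r{\left(B \right)} = 2 B$
$Q{\left(g \right)} = 2 g \left(8 + 2 g\right)$ ($Q{\left(g \right)} = \left(8 + 2 g\right) \left(g + g\right) = \left(8 + 2 g\right) 2 g = 2 g \left(8 + 2 g\right)$)
$U{\left(X \right)} = -5 - 2 X$ ($U{\left(X \right)} = \left(-5 - X\right) - X = -5 - 2 X$)
$U{\left(Q{\left(-10 \right)} \right)} - 46343 = \left(-5 - 2 \cdot 4 \left(-10\right) \left(4 - 10\right)\right) - 46343 = \left(-5 - 2 \cdot 4 \left(-10\right) \left(-6\right)\right) - 46343 = \left(-5 - 480\right) - 46343 = -485 - 46343 = -46828$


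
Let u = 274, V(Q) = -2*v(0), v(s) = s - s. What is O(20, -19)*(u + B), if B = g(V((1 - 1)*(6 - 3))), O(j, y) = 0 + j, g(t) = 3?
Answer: 5540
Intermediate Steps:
v(s) = 0
V(Q) = 0 (V(Q) = -2*0 = 0)
O(j, y) = j
B = 3
O(20, -19)*(u + B) = 20*(274 + 3) = 20*277 = 5540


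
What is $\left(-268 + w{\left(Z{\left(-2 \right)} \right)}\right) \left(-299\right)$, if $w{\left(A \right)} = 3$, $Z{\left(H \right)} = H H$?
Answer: $79235$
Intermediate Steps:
$Z{\left(H \right)} = H^{2}$
$\left(-268 + w{\left(Z{\left(-2 \right)} \right)}\right) \left(-299\right) = \left(-268 + 3\right) \left(-299\right) = \left(-265\right) \left(-299\right) = 79235$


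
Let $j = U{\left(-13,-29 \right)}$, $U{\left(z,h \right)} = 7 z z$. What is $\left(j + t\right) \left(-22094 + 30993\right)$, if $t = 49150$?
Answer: $447913367$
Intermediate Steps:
$U{\left(z,h \right)} = 7 z^{2}$
$j = 1183$ ($j = 7 \left(-13\right)^{2} = 7 \cdot 169 = 1183$)
$\left(j + t\right) \left(-22094 + 30993\right) = \left(1183 + 49150\right) \left(-22094 + 30993\right) = 50333 \cdot 8899 = 447913367$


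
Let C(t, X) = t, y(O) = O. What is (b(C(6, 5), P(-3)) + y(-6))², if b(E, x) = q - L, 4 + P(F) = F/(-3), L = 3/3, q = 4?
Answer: 9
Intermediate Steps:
L = 1 (L = 3*(⅓) = 1)
P(F) = -4 - F/3 (P(F) = -4 + F/(-3) = -4 + F*(-⅓) = -4 - F/3)
b(E, x) = 3 (b(E, x) = 4 - 1*1 = 4 - 1 = 3)
(b(C(6, 5), P(-3)) + y(-6))² = (3 - 6)² = (-3)² = 9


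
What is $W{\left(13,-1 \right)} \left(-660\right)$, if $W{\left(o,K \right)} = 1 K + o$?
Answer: $-7920$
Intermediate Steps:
$W{\left(o,K \right)} = K + o$
$W{\left(13,-1 \right)} \left(-660\right) = \left(-1 + 13\right) \left(-660\right) = 12 \left(-660\right) = -7920$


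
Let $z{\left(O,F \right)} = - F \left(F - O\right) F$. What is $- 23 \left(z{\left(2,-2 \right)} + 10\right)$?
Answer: $-598$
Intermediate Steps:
$z{\left(O,F \right)} = - F^{2} \left(F - O\right)$ ($z{\left(O,F \right)} = - F \left(F - O\right) F = - F^{2} \left(F - O\right)$)
$- 23 \left(z{\left(2,-2 \right)} + 10\right) = - 23 \left(\left(-2\right)^{2} \left(2 - -2\right) + 10\right) = - 23 \left(4 \left(2 + 2\right) + 10\right) = - 23 \left(4 \cdot 4 + 10\right) = - 23 \left(16 + 10\right) = \left(-23\right) 26 = -598$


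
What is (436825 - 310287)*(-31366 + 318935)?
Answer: 36388406122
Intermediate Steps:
(436825 - 310287)*(-31366 + 318935) = 126538*287569 = 36388406122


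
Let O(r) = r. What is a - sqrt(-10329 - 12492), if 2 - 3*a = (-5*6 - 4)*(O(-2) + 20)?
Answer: 614/3 - I*sqrt(22821) ≈ 204.67 - 151.07*I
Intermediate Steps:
a = 614/3 (a = 2/3 - (-5*6 - 4)*(-2 + 20)/3 = 2/3 - (-30 - 4)*18/3 = 2/3 - (-34)*18/3 = 2/3 - 1/3*(-612) = 2/3 + 204 = 614/3 ≈ 204.67)
a - sqrt(-10329 - 12492) = 614/3 - sqrt(-10329 - 12492) = 614/3 - sqrt(-22821) = 614/3 - I*sqrt(22821)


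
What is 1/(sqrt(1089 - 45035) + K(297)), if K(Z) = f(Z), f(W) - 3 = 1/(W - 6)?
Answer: 127167/1861077551 - 84681*I*sqrt(43946)/3722155102 ≈ 6.833e-5 - 0.0047693*I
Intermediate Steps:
f(W) = 3 + 1/(-6 + W) (f(W) = 3 + 1/(W - 6) = 3 + 1/(-6 + W))
K(Z) = (-17 + 3*Z)/(-6 + Z)
1/(sqrt(1089 - 45035) + K(297)) = 1/(sqrt(1089 - 45035) + (-17 + 3*297)/(-6 + 297)) = 1/(sqrt(-43946) + (-17 + 891)/291) = 1/(I*sqrt(43946) + (1/291)*874) = 1/(I*sqrt(43946) + 874/291) = 1/(874/291 + I*sqrt(43946))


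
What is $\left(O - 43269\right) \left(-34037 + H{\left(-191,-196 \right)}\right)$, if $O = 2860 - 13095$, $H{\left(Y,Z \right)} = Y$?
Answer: $1831334912$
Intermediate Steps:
$O = -10235$
$\left(O - 43269\right) \left(-34037 + H{\left(-191,-196 \right)}\right) = \left(-10235 - 43269\right) \left(-34037 - 191\right) = \left(-53504\right) \left(-34228\right) = 1831334912$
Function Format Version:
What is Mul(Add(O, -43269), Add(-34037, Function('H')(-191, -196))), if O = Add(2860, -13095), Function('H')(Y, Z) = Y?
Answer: 1831334912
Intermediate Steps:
O = -10235
Mul(Add(O, -43269), Add(-34037, Function('H')(-191, -196))) = Mul(Add(-10235, -43269), Add(-34037, -191)) = Mul(-53504, -34228) = 1831334912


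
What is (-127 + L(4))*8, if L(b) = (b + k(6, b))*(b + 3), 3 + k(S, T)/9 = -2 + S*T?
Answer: 8784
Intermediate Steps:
k(S, T) = -45 + 9*S*T (k(S, T) = -27 + 9*(-2 + S*T) = -27 + (-18 + 9*S*T) = -45 + 9*S*T)
L(b) = (-45 + 55*b)*(3 + b) (L(b) = (b + (-45 + 9*6*b))*(b + 3) = (b + (-45 + 54*b))*(3 + b) = (-45 + 55*b)*(3 + b))
(-127 + L(4))*8 = (-127 + (-135 + 55*4² + 120*4))*8 = (-127 + (-135 + 55*16 + 480))*8 = (-127 + (-135 + 880 + 480))*8 = (-127 + 1225)*8 = 1098*8 = 8784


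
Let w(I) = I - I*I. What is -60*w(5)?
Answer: 1200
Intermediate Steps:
w(I) = I - I²
-60*w(5) = -300*(1 - 1*5) = -300*(1 - 5) = -300*(-4) = -60*(-20) = 1200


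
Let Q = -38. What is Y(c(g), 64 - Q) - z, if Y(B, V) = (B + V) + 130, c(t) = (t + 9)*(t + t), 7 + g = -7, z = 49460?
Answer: -49088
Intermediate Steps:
g = -14 (g = -7 - 7 = -14)
c(t) = 2*t*(9 + t) (c(t) = (9 + t)*(2*t) = 2*t*(9 + t))
Y(B, V) = 130 + B + V
Y(c(g), 64 - Q) - z = (130 + 2*(-14)*(9 - 14) + (64 - 1*(-38))) - 1*49460 = (130 + 2*(-14)*(-5) + (64 + 38)) - 49460 = (130 + 140 + 102) - 49460 = 372 - 49460 = -49088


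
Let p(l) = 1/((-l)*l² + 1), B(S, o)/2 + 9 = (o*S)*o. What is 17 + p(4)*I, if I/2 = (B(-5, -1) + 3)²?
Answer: -179/63 ≈ -2.8413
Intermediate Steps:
B(S, o) = -18 + 2*S*o² (B(S, o) = -18 + 2*((o*S)*o) = -18 + 2*((S*o)*o) = -18 + 2*(S*o²) = -18 + 2*S*o²)
p(l) = 1/(1 - l³) (p(l) = 1/(-l³ + 1) = 1/(1 - l³))
I = 1250 (I = 2*((-18 + 2*(-5)*(-1)²) + 3)² = 2*((-18 + 2*(-5)*1) + 3)² = 2*((-18 - 10) + 3)² = 2*(-28 + 3)² = 2*(-25)² = 2*625 = 1250)
17 + p(4)*I = 17 - 1/(-1 + 4³)*1250 = 17 - 1/(-1 + 64)*1250 = 17 - 1/63*1250 = 17 - 1250/63 = -179/63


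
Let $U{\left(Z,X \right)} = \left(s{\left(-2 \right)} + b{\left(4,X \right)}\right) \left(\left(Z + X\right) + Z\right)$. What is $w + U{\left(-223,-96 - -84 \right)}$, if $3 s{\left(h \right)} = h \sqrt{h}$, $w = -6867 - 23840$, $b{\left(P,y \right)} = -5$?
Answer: $-28417 + \frac{916 i \sqrt{2}}{3} \approx -28417.0 + 431.81 i$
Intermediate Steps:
$w = -30707$
$s{\left(h \right)} = \frac{h^{\frac{3}{2}}}{3}$ ($s{\left(h \right)} = \frac{h \sqrt{h}}{3} = \frac{h^{\frac{3}{2}}}{3}$)
$U{\left(Z,X \right)} = \left(-5 - \frac{2 i \sqrt{2}}{3}\right) \left(X + 2 Z\right)$ ($U{\left(Z,X \right)} = \left(\frac{\left(-2\right)^{\frac{3}{2}}}{3} - 5\right) \left(\left(Z + X\right) + Z\right) = \left(\frac{\left(-2\right) i \sqrt{2}}{3} - 5\right) \left(\left(X + Z\right) + Z\right) = \left(- \frac{2 i \sqrt{2}}{3} - 5\right) \left(X + 2 Z\right) = \left(-5 - \frac{2 i \sqrt{2}}{3}\right) \left(X + 2 Z\right)$)
$w + U{\left(-223,-96 - -84 \right)} = -30707 - \left(-2230 + 5 \left(-96 - -84\right) + \frac{2 i \left(-96 - -84\right) \sqrt{2}}{3} + \frac{4}{3} i \left(-223\right) \sqrt{2}\right) = -30707 + \left(2230 - 5 \left(-96 + 84\right) + \frac{892 i \sqrt{2}}{3} - \frac{2 i \left(-96 + 84\right) \sqrt{2}}{3}\right) = -30707 + \left(2230 - -60 + \frac{892 i \sqrt{2}}{3} - \frac{2}{3} i \left(-12\right) \sqrt{2}\right) = -30707 + \left(2230 + 60 + \frac{892 i \sqrt{2}}{3} + 8 i \sqrt{2}\right) = -30707 + \left(2290 + \frac{916 i \sqrt{2}}{3}\right) = -28417 + \frac{916 i \sqrt{2}}{3}$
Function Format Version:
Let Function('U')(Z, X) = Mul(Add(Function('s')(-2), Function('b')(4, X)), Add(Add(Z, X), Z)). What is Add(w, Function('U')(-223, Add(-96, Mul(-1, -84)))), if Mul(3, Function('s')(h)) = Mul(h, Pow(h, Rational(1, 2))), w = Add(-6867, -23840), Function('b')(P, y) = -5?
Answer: Add(-28417, Mul(Rational(916, 3), I, Pow(2, Rational(1, 2)))) ≈ Add(-28417., Mul(431.81, I))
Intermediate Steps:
w = -30707
Function('s')(h) = Mul(Rational(1, 3), Pow(h, Rational(3, 2))) (Function('s')(h) = Mul(Rational(1, 3), Mul(h, Pow(h, Rational(1, 2)))) = Mul(Rational(1, 3), Pow(h, Rational(3, 2))))
Function('U')(Z, X) = Mul(Add(-5, Mul(Rational(-2, 3), I, Pow(2, Rational(1, 2)))), Add(X, Mul(2, Z))) (Function('U')(Z, X) = Mul(Add(Mul(Rational(1, 3), Pow(-2, Rational(3, 2))), -5), Add(Add(Z, X), Z)) = Mul(Add(Mul(Rational(1, 3), Mul(-2, I, Pow(2, Rational(1, 2)))), -5), Add(Add(X, Z), Z)) = Mul(Add(Mul(Rational(-2, 3), I, Pow(2, Rational(1, 2))), -5), Add(X, Mul(2, Z))) = Mul(Add(-5, Mul(Rational(-2, 3), I, Pow(2, Rational(1, 2)))), Add(X, Mul(2, Z))))
Add(w, Function('U')(-223, Add(-96, Mul(-1, -84)))) = Add(-30707, Add(Mul(-10, -223), Mul(-5, Add(-96, Mul(-1, -84))), Mul(Rational(-4, 3), I, -223, Pow(2, Rational(1, 2))), Mul(Rational(-2, 3), I, Add(-96, Mul(-1, -84)), Pow(2, Rational(1, 2))))) = Add(-30707, Add(2230, Mul(-5, Add(-96, 84)), Mul(Rational(892, 3), I, Pow(2, Rational(1, 2))), Mul(Rational(-2, 3), I, Add(-96, 84), Pow(2, Rational(1, 2))))) = Add(-30707, Add(2230, Mul(-5, -12), Mul(Rational(892, 3), I, Pow(2, Rational(1, 2))), Mul(Rational(-2, 3), I, -12, Pow(2, Rational(1, 2))))) = Add(-30707, Add(2230, 60, Mul(Rational(892, 3), I, Pow(2, Rational(1, 2))), Mul(8, I, Pow(2, Rational(1, 2))))) = Add(-30707, Add(2290, Mul(Rational(916, 3), I, Pow(2, Rational(1, 2))))) = Add(-28417, Mul(Rational(916, 3), I, Pow(2, Rational(1, 2))))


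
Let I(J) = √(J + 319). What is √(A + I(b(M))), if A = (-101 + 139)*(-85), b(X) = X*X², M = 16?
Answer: √(-3230 + √4415) ≈ 56.245*I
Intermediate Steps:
b(X) = X³
I(J) = √(319 + J)
A = -3230 (A = 38*(-85) = -3230)
√(A + I(b(M))) = √(-3230 + √(319 + 16³)) = √(-3230 + √(319 + 4096)) = √(-3230 + √4415)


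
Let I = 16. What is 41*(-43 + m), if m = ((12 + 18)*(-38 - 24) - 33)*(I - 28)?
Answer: 929593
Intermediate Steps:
m = 22716 (m = ((12 + 18)*(-38 - 24) - 33)*(16 - 28) = (30*(-62) - 33)*(-12) = (-1860 - 33)*(-12) = -1893*(-12) = 22716)
41*(-43 + m) = 41*(-43 + 22716) = 41*22673 = 929593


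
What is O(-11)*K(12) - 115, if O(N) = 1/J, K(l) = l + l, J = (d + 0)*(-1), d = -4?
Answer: -109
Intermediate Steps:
J = 4 (J = (-4 + 0)*(-1) = -4*(-1) = 4)
K(l) = 2*l
O(N) = 1/4
O(-11)*K(12) - 115 = (2*12)/4 - 115 = (1/4)*24 - 115 = 6 - 115 = -109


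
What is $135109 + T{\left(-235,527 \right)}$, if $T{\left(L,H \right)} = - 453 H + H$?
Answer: $-103095$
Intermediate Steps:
$T{\left(L,H \right)} = - 452 H$
$135109 + T{\left(-235,527 \right)} = 135109 - 238204 = -103095$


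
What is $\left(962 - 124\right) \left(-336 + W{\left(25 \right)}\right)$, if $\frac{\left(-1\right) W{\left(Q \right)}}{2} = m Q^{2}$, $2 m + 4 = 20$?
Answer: $-8661568$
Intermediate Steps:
$m = 8$ ($m = -2 + \frac{1}{2} \cdot 20 = -2 + 10 = 8$)
$W{\left(Q \right)} = - 16 Q^{2}$ ($W{\left(Q \right)} = - 2 \cdot 8 Q^{2} = - 16 Q^{2}$)
$\left(962 - 124\right) \left(-336 + W{\left(25 \right)}\right) = \left(962 - 124\right) \left(-336 - 16 \cdot 25^{2}\right) = 838 \left(-336 - 10000\right) = 838 \left(-10336\right) = -8661568$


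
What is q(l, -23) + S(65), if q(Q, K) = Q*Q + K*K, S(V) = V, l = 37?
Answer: 1963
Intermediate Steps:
q(Q, K) = K² + Q² (q(Q, K) = Q² + K² = K² + Q²)
q(l, -23) + S(65) = ((-23)² + 37²) + 65 = (529 + 1369) + 65 = 1898 + 65 = 1963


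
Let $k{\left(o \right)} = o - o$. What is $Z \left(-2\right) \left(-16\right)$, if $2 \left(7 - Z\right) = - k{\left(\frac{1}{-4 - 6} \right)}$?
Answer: $224$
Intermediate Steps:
$k{\left(o \right)} = 0$
$Z = 7$ ($Z = 7 - \frac{\left(-1\right) 0}{2} = 7 - 0 = 7 + 0 = 7$)
$Z \left(-2\right) \left(-16\right) = 7 \left(-2\right) \left(-16\right) = \left(-14\right) \left(-16\right) = 224$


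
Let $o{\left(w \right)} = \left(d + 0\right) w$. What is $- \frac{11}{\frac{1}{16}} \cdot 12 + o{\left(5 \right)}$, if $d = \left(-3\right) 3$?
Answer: $-2157$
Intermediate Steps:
$d = -9$
$o{\left(w \right)} = - 9 w$ ($o{\left(w \right)} = \left(-9 + 0\right) w = - 9 w$)
$- \frac{11}{\frac{1}{16}} \cdot 12 + o{\left(5 \right)} = - \frac{11}{\frac{1}{16}} \cdot 12 - 45 = - 11 \frac{1}{\frac{1}{16}} \cdot 12 - 45 = \left(-11\right) 16 \cdot 12 - 45 = \left(-176\right) 12 - 45 = -2112 - 45 = -2157$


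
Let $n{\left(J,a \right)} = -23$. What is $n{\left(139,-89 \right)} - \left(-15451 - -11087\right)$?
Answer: $4341$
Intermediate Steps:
$n{\left(139,-89 \right)} - \left(-15451 - -11087\right) = -23 - \left(-15451 - -11087\right) = -23 - \left(-15451 + 11087\right) = -23 - -4364 = -23 + 4364 = 4341$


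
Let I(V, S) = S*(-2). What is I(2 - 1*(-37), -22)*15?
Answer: 660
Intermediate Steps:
I(V, S) = -2*S
I(2 - 1*(-37), -22)*15 = -2*(-22)*15 = 44*15 = 660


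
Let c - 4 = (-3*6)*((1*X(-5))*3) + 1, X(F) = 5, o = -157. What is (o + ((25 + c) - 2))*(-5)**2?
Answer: -9975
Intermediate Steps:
c = -265 (c = 4 + ((-3*6)*((1*5)*3) + 1) = 4 + (-90*3 + 1) = 4 + (-18*15 + 1) = 4 + (-270 + 1) = 4 - 269 = -265)
(o + ((25 + c) - 2))*(-5)**2 = (-157 + ((25 - 265) - 2))*(-5)**2 = (-157 + (-240 - 2))*25 = (-157 - 242)*25 = -399*25 = -9975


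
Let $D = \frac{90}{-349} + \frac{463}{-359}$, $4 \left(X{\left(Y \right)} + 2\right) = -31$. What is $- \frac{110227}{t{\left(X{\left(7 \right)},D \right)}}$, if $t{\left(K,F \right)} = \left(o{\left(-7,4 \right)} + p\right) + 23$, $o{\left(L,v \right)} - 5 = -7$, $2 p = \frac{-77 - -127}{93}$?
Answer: $- \frac{10251111}{1978} \approx -5182.6$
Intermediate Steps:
$X{\left(Y \right)} = - \frac{39}{4}$ ($X{\left(Y \right)} = -2 + \frac{1}{4} \left(-31\right) = -2 - \frac{31}{4} = - \frac{39}{4}$)
$p = \frac{25}{93}$ ($p = \frac{\left(-77 - -127\right) \frac{1}{93}}{2} = \frac{\left(-77 + 127\right) \frac{1}{93}}{2} = \frac{50 \cdot \frac{1}{93}}{2} = \frac{1}{2} \cdot \frac{50}{93} = \frac{25}{93} \approx 0.26882$)
$o{\left(L,v \right)} = -2$ ($o{\left(L,v \right)} = 5 - 7 = -2$)
$D = - \frac{193897}{125291}$ ($D = 90 \left(- \frac{1}{349}\right) + 463 \left(- \frac{1}{359}\right) = - \frac{90}{349} - \frac{463}{359} = - \frac{193897}{125291} \approx -1.5476$)
$t{\left(K,F \right)} = \frac{1978}{93}$ ($t{\left(K,F \right)} = \left(-2 + \frac{25}{93}\right) + 23 = - \frac{161}{93} + 23 = \frac{1978}{93}$)
$- \frac{110227}{t{\left(X{\left(7 \right)},D \right)}} = - \frac{110227}{\frac{1978}{93}} = \left(-110227\right) \frac{93}{1978} = - \frac{10251111}{1978}$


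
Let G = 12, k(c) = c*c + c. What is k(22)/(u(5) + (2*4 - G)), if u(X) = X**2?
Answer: 506/21 ≈ 24.095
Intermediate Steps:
k(c) = c + c**2 (k(c) = c**2 + c = c + c**2)
k(22)/(u(5) + (2*4 - G)) = (22*(1 + 22))/(5**2 + (2*4 - 1*12)) = (22*23)/(25 + (8 - 12)) = 506/(25 - 4) = 506/21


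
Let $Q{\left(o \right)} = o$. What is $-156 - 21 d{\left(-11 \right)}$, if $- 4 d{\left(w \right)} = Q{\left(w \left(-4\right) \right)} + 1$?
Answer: $\frac{321}{4} \approx 80.25$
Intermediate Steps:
$d{\left(w \right)} = - \frac{1}{4} + w$ ($d{\left(w \right)} = - \frac{w \left(-4\right) + 1}{4} = - \frac{- 4 w + 1}{4} = - \frac{1 - 4 w}{4} = - \frac{1}{4} + w$)
$-156 - 21 d{\left(-11 \right)} = -156 - 21 \left(- \frac{1}{4} - 11\right) = -156 - - \frac{945}{4} = -156 + \frac{945}{4} = \frac{321}{4}$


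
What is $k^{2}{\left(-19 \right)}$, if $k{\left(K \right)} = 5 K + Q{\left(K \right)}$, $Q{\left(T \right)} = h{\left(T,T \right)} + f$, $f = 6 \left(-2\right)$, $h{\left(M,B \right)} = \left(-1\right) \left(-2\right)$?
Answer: $11025$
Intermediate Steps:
$h{\left(M,B \right)} = 2$
$f = -12$
$Q{\left(T \right)} = -10$ ($Q{\left(T \right)} = 2 - 12 = -10$)
$k{\left(K \right)} = -10 + 5 K$ ($k{\left(K \right)} = 5 K - 10 = -10 + 5 K$)
$k^{2}{\left(-19 \right)} = \left(-10 + 5 \left(-19\right)\right)^{2} = \left(-10 - 95\right)^{2} = \left(-105\right)^{2} = 11025$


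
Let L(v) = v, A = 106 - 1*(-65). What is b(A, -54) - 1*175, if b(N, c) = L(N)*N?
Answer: 29066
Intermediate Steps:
A = 171 (A = 106 + 65 = 171)
b(N, c) = N² (b(N, c) = N*N = N²)
b(A, -54) - 1*175 = 171² - 1*175 = 29241 - 175 = 29066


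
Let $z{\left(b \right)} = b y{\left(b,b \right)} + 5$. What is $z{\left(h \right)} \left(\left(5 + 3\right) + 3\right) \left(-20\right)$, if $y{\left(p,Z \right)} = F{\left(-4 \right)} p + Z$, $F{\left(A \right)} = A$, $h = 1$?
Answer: $-440$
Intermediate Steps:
$y{\left(p,Z \right)} = Z - 4 p$ ($y{\left(p,Z \right)} = - 4 p + Z = Z - 4 p$)
$z{\left(b \right)} = 5 - 3 b^{2}$ ($z{\left(b \right)} = b \left(b - 4 b\right) + 5 = b \left(- 3 b\right) + 5 = - 3 b^{2} + 5 = 5 - 3 b^{2}$)
$z{\left(h \right)} \left(\left(5 + 3\right) + 3\right) \left(-20\right) = \left(5 - 3 \cdot 1^{2}\right) \left(\left(5 + 3\right) + 3\right) \left(-20\right) = \left(5 - 3\right) \left(8 + 3\right) \left(-20\right) = \left(5 - 3\right) 11 \left(-20\right) = 2 \cdot 11 \left(-20\right) = 22 \left(-20\right) = -440$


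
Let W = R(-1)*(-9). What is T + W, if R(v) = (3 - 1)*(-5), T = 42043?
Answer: 42133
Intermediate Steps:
R(v) = -10 (R(v) = 2*(-5) = -10)
W = 90 (W = -10*(-9) = 90)
T + W = 42043 + 90 = 42133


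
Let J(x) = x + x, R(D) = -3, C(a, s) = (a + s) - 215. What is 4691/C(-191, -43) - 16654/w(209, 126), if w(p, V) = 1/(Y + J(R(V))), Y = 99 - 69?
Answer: -179468195/449 ≈ -3.9971e+5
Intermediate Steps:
C(a, s) = -215 + a + s
J(x) = 2*x
Y = 30
w(p, V) = 1/24 (w(p, V) = 1/(30 + 2*(-3)) = 1/(30 - 6) = 1/24)
4691/C(-191, -43) - 16654/w(209, 126) = 4691/(-215 - 191 - 43) - 16654/1/24 = 4691/(-449) - 16654*24 = 4691*(-1/449) - 399696 = -4691/449 - 399696 = -179468195/449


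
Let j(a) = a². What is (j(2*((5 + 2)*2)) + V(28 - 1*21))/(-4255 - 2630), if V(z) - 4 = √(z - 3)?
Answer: -158/1377 ≈ -0.11474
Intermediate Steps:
V(z) = 4 + √(-3 + z) (V(z) = 4 + √(z - 3) = 4 + √(-3 + z))
(j(2*((5 + 2)*2)) + V(28 - 1*21))/(-4255 - 2630) = ((2*((5 + 2)*2))² + (4 + √(-3 + (28 - 1*21))))/(-4255 - 2630) = ((2*(7*2))² + (4 + √(-3 + (28 - 21))))/(-6885) = ((2*14)² + (4 + √(-3 + 7)))*(-1/6885) = (28² + (4 + √4))*(-1/6885) = (784 + (4 + 2))*(-1/6885) = (784 + 6)*(-1/6885) = 790*(-1/6885) = -158/1377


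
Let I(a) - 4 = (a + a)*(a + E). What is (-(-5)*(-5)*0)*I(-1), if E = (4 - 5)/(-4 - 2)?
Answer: 0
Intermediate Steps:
E = ⅙ (E = -1/(-6) = -1*(-⅙) = ⅙ ≈ 0.16667)
I(a) = 4 + 2*a*(⅙ + a) (I(a) = 4 + (a + a)*(a + ⅙) = 4 + (2*a)*(⅙ + a) = 4 + 2*a*(⅙ + a))
(-(-5)*(-5)*0)*I(-1) = (-(-5)*(-5)*0)*(4 + 2*(-1)² + (⅓)*(-1)) = (-5*5*0)*(4 + 2*1 - ⅓) = (-25*0)*(4 + 2 - ⅓) = 0*(17/3) = 0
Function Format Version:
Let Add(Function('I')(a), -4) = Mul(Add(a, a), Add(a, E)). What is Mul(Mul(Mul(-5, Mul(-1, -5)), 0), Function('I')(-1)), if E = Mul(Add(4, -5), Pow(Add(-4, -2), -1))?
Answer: 0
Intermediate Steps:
E = Rational(1, 6) (E = Mul(-1, Pow(-6, -1)) = Mul(-1, Rational(-1, 6)) = Rational(1, 6) ≈ 0.16667)
Function('I')(a) = Add(4, Mul(2, a, Add(Rational(1, 6), a))) (Function('I')(a) = Add(4, Mul(Add(a, a), Add(a, Rational(1, 6)))) = Add(4, Mul(Mul(2, a), Add(Rational(1, 6), a))) = Add(4, Mul(2, a, Add(Rational(1, 6), a))))
Mul(Mul(Mul(-5, Mul(-1, -5)), 0), Function('I')(-1)) = Mul(Mul(Mul(-5, Mul(-1, -5)), 0), Add(4, Mul(2, Pow(-1, 2)), Mul(Rational(1, 3), -1))) = Mul(Mul(Mul(-5, 5), 0), Add(4, Mul(2, 1), Rational(-1, 3))) = Mul(Mul(-25, 0), Add(4, 2, Rational(-1, 3))) = Mul(0, Rational(17, 3)) = 0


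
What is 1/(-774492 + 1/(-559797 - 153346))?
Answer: -713143/552323548357 ≈ -1.2912e-6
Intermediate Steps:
1/(-774492 + 1/(-559797 - 153346)) = 1/(-774492 + 1/(-713143)) = 1/(-774492 - 1/713143) = 1/(-552323548357/713143) = -713143/552323548357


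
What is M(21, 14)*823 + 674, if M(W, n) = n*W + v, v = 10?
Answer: 250866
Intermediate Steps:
M(W, n) = 10 + W*n (M(W, n) = n*W + 10 = W*n + 10 = 10 + W*n)
M(21, 14)*823 + 674 = (10 + 21*14)*823 + 674 = (10 + 294)*823 + 674 = 304*823 + 674 = 250192 + 674 = 250866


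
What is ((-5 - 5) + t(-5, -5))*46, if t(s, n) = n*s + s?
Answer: 460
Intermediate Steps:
t(s, n) = s + n*s
((-5 - 5) + t(-5, -5))*46 = ((-5 - 5) - 5*(1 - 5))*46 = (-10 - 5*(-4))*46 = (-10 + 20)*46 = 10*46 = 460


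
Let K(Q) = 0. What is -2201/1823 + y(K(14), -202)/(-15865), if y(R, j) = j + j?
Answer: -34182373/28921895 ≈ -1.1819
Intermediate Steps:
y(R, j) = 2*j
-2201/1823 + y(K(14), -202)/(-15865) = -2201/1823 + (2*(-202))/(-15865) = -2201*1/1823 - 404*(-1/15865) = -2201/1823 + 404/15865 = -34182373/28921895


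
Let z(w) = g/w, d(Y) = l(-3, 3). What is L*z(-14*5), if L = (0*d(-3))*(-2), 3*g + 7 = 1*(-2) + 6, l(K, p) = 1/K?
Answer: 0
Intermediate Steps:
d(Y) = -⅓ (d(Y) = 1/(-3) = -⅓)
g = -1 (g = -7/3 + (1*(-2) + 6)/3 = -7/3 + (-2 + 6)/3 = -7/3 + (⅓)*4 = -7/3 + 4/3 = -1)
L = 0 (L = (0*(-⅓))*(-2) = 0*(-2) = 0)
z(w) = -1/w
L*z(-14*5) = 0*(-1/((-14*5))) = 0*(-1/(-70)) = 0*(-1*(-1/70)) = 0*(1/70) = 0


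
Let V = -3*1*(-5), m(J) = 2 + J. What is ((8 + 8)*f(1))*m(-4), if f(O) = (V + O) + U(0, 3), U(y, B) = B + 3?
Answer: -704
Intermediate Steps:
U(y, B) = 3 + B
V = 15 (V = -3*(-5) = 15)
f(O) = 21 + O (f(O) = (15 + O) + (3 + 3) = (15 + O) + 6 = 21 + O)
((8 + 8)*f(1))*m(-4) = ((8 + 8)*(21 + 1))*(2 - 4) = (16*22)*(-2) = 352*(-2) = -704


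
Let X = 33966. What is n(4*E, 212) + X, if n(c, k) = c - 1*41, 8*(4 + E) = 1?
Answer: 67819/2 ≈ 33910.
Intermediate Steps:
E = -31/8 (E = -4 + (1/8)*1 = -4 + 1/8 = -31/8 ≈ -3.8750)
n(c, k) = -41 + c (n(c, k) = c - 41 = -41 + c)
n(4*E, 212) + X = (-41 + 4*(-31/8)) + 33966 = (-41 - 31/2) + 33966 = -113/2 + 33966 = 67819/2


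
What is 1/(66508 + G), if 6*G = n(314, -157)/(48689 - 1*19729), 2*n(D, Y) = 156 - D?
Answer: 173760/11556430001 ≈ 1.5036e-5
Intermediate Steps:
n(D, Y) = 78 - D/2 (n(D, Y) = (156 - D)/2 = 78 - D/2)
G = -79/173760 (G = ((78 - ½*314)/(48689 - 1*19729))/6 = ((78 - 157)/(48689 - 19729))/6 = (-79/28960)/6 = (-79*1/28960)/6 = (⅙)*(-79/28960) = -79/173760 ≈ -0.00045465)
1/(66508 + G) = 1/(66508 - 79/173760) = 1/(11556430001/173760) = 173760/11556430001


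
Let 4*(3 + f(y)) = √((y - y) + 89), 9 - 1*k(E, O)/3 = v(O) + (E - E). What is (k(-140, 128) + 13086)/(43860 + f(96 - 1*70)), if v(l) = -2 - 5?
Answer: 9216285408/30774983095 - 52536*√89/30774983095 ≈ 0.29946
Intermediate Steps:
v(l) = -7
k(E, O) = 48 (k(E, O) = 27 - 3*(-7 + (E - E)) = 27 - 3*(-7 + 0) = 27 - 3*(-7) = 27 + 21 = 48)
f(y) = -3 + √89/4 (f(y) = -3 + √((y - y) + 89)/4 = -3 + √(0 + 89)/4 = -3 + √89/4)
(k(-140, 128) + 13086)/(43860 + f(96 - 1*70)) = (48 + 13086)/(43860 + (-3 + √89/4)) = 13134/(43857 + √89/4)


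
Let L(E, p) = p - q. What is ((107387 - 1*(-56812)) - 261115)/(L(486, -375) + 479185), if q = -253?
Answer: -96916/479063 ≈ -0.20230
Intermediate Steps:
L(E, p) = 253 + p (L(E, p) = p - 1*(-253) = p + 253 = 253 + p)
((107387 - 1*(-56812)) - 261115)/(L(486, -375) + 479185) = ((107387 - 1*(-56812)) - 261115)/((253 - 375) + 479185) = ((107387 + 56812) - 261115)/(-122 + 479185) = (164199 - 261115)/479063 = -96916*1/479063 = -96916/479063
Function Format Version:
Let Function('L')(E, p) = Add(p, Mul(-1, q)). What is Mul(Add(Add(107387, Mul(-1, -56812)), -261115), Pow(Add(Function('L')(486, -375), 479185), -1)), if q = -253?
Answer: Rational(-96916, 479063) ≈ -0.20230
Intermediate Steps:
Function('L')(E, p) = Add(253, p) (Function('L')(E, p) = Add(p, Mul(-1, -253)) = Add(p, 253) = Add(253, p))
Mul(Add(Add(107387, Mul(-1, -56812)), -261115), Pow(Add(Function('L')(486, -375), 479185), -1)) = Mul(Add(Add(107387, Mul(-1, -56812)), -261115), Pow(Add(Add(253, -375), 479185), -1)) = Mul(Add(Add(107387, 56812), -261115), Pow(Add(-122, 479185), -1)) = Mul(Add(164199, -261115), Pow(479063, -1)) = Mul(-96916, Rational(1, 479063)) = Rational(-96916, 479063)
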